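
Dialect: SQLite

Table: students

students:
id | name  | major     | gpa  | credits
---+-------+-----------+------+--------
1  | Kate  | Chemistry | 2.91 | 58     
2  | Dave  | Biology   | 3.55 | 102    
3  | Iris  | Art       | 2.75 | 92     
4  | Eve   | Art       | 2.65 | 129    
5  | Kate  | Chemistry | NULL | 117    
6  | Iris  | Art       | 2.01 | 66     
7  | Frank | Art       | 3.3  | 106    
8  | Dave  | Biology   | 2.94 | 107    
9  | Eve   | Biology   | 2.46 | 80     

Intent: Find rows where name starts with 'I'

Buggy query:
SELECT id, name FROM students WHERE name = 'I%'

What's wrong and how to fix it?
Bug: '=' compares the literal string including the % character; pattern matching needs LIKE

Fix: Replace '=' with LIKE so 'I%' is treated as a pattern

Corrected query:
SELECT id, name FROM students WHERE name LIKE 'I%'

Result:
id | name
---+-----
3  | Iris
6  | Iris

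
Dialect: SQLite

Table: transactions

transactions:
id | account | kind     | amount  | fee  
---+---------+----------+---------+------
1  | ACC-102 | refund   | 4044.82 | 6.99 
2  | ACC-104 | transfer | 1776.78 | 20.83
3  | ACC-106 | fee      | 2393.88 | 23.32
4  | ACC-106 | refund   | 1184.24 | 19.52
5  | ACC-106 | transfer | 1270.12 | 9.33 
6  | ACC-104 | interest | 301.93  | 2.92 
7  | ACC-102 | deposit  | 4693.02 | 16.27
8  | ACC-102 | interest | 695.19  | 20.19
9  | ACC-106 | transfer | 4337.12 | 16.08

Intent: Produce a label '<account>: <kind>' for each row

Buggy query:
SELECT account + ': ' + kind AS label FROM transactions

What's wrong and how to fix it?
Bug: SQLite uses || for string concatenation; + coerces text to numbers (yielding 0)

Fix: Use the || operator for string concatenation

Corrected query:
SELECT account || ': ' || kind AS label FROM transactions

Result:
label            
-----------------
ACC-102: refund  
ACC-104: transfer
ACC-106: fee     
ACC-106: refund  
ACC-106: transfer
ACC-104: interest
ACC-102: deposit 
ACC-102: interest
ACC-106: transfer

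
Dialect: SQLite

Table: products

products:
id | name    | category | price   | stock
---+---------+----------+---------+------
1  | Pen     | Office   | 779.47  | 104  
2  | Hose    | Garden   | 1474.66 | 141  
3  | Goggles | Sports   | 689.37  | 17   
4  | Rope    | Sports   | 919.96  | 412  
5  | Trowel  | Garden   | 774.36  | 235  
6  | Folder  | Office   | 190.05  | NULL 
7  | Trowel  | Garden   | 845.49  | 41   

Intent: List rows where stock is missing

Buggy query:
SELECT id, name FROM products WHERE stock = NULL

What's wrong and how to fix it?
Bug: '= NULL' is always unknown in SQL three-valued logic, so no rows match

Fix: Replace '= NULL' with 'IS NULL'

Corrected query:
SELECT id, name FROM products WHERE stock IS NULL

Result:
id | name  
---+-------
6  | Folder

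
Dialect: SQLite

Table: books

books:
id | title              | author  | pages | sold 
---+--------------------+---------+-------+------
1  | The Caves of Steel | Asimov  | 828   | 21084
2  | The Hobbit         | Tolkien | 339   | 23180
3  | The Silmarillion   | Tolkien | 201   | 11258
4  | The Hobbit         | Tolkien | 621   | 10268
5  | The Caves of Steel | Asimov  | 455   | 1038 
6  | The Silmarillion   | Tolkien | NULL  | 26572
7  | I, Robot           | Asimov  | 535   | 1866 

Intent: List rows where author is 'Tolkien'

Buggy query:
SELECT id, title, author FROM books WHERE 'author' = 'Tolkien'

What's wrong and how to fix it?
Bug: 'author' in single quotes is a string literal, not the column; the comparison is literal-vs-literal and never true

Fix: Remove the quotes around the column name (or use double quotes for an identifier)

Corrected query:
SELECT id, title, author FROM books WHERE author = 'Tolkien'

Result:
id | title            | author 
---+------------------+--------
2  | The Hobbit       | Tolkien
3  | The Silmarillion | Tolkien
4  | The Hobbit       | Tolkien
6  | The Silmarillion | Tolkien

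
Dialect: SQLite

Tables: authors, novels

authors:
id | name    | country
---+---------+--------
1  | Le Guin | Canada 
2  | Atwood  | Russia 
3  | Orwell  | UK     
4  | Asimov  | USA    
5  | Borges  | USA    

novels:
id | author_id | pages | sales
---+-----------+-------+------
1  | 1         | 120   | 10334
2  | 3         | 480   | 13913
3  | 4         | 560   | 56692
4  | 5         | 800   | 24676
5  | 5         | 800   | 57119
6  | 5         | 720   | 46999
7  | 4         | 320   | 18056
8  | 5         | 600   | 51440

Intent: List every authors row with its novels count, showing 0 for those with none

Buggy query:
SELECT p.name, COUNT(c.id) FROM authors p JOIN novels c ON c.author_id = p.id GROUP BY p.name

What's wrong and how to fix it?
Bug: INNER JOIN drops authors rows that have no matching novels rows

Fix: Switch to LEFT JOIN to retain unmatched parent rows

Corrected query:
SELECT p.name, COUNT(c.id) FROM authors p LEFT JOIN novels c ON c.author_id = p.id GROUP BY p.name

Result:
name    | COUNT(c.id)
--------+------------
Asimov  | 2          
Atwood  | 0          
Borges  | 4          
Le Guin | 1          
Orwell  | 1          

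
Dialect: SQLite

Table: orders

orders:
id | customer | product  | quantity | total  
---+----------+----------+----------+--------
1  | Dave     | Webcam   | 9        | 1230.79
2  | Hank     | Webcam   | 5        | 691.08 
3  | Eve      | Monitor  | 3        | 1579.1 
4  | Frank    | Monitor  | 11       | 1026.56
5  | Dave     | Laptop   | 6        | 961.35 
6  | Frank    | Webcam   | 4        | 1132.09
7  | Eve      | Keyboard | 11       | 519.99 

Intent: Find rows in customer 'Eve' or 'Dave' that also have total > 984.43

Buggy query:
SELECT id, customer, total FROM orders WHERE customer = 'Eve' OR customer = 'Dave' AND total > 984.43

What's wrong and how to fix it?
Bug: AND binds tighter than OR, so this parses as customer = 'Eve' OR (customer = 'Dave' AND total > 984.43)

Fix: Add parentheses around the OR so the AND applies to both alternatives

Corrected query:
SELECT id, customer, total FROM orders WHERE (customer = 'Eve' OR customer = 'Dave') AND total > 984.43

Result:
id | customer | total  
---+----------+--------
1  | Dave     | 1230.79
3  | Eve      | 1579.1 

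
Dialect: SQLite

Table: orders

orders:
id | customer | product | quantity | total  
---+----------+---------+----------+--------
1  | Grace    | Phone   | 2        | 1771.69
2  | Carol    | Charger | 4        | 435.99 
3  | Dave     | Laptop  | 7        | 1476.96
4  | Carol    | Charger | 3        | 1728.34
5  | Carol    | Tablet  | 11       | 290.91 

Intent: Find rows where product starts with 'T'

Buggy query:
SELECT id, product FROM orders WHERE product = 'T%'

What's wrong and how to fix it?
Bug: Wildcards only work with LIKE; '=' treats '%' as a literal character

Fix: Replace '=' with LIKE so 'T%' is treated as a pattern

Corrected query:
SELECT id, product FROM orders WHERE product LIKE 'T%'

Result:
id | product
---+--------
5  | Tablet 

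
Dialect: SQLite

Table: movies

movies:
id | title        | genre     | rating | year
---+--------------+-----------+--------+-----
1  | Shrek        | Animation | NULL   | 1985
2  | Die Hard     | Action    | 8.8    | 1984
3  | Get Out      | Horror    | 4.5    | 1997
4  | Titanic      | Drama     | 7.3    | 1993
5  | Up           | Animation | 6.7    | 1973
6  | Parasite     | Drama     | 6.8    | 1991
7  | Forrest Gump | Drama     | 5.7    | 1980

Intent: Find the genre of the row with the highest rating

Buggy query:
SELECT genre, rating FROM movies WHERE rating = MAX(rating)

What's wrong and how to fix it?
Bug: MAX(rating) is an aggregate and cannot be used directly in WHERE

Fix: Use a subquery: WHERE rating = (SELECT MAX(rating) FROM movies)

Corrected query:
SELECT genre, rating FROM movies WHERE rating = (SELECT MAX(rating) FROM movies)

Result:
genre  | rating
-------+-------
Action | 8.8   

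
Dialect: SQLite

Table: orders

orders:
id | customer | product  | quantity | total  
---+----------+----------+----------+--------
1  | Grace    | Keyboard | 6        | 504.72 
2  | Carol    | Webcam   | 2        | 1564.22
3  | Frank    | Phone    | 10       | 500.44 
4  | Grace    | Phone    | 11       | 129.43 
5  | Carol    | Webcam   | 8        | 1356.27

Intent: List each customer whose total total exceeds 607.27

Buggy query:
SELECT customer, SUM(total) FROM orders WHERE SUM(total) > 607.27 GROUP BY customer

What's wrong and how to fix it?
Bug: WHERE runs before GROUP BY, so aggregates aren't available there

Fix: Move the aggregate condition to a HAVING clause

Corrected query:
SELECT customer, SUM(total) FROM orders GROUP BY customer HAVING SUM(total) > 607.27

Result:
customer | SUM(total)
---------+-----------
Carol    | 2920.49   
Grace    | 634.15    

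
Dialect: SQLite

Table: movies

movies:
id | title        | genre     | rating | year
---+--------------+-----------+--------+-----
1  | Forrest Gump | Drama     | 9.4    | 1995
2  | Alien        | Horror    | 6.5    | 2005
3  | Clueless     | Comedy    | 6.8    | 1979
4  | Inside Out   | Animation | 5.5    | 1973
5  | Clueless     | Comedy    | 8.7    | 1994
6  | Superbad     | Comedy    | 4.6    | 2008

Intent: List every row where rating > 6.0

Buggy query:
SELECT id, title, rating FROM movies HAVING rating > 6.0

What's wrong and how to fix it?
Bug: This is a non-aggregate query (no GROUP BY, no aggregates), so in SQLite the HAVING clause is invalid here; a row-level condition belongs in WHERE

Fix: Replace HAVING with WHERE since the condition applies to individual rows

Corrected query:
SELECT id, title, rating FROM movies WHERE rating > 6.0

Result:
id | title        | rating
---+--------------+-------
1  | Forrest Gump | 9.4   
2  | Alien        | 6.5   
3  | Clueless     | 6.8   
5  | Clueless     | 8.7   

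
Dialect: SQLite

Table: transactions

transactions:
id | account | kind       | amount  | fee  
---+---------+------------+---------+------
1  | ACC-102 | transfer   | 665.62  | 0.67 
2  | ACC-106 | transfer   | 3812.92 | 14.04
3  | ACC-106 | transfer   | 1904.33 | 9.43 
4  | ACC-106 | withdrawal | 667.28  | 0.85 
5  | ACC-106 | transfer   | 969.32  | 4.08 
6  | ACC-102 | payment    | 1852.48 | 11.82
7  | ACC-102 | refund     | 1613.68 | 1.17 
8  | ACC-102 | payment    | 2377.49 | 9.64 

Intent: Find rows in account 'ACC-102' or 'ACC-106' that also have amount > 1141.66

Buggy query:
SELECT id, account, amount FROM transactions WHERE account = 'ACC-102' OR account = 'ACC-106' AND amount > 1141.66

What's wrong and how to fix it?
Bug: AND binds tighter than OR, so this parses as account = 'ACC-102' OR (account = 'ACC-106' AND amount > 1141.66)

Fix: Group the OR with parentheses (or use IN), then AND the threshold

Corrected query:
SELECT id, account, amount FROM transactions WHERE (account = 'ACC-102' OR account = 'ACC-106') AND amount > 1141.66

Result:
id | account | amount 
---+---------+--------
2  | ACC-106 | 3812.92
3  | ACC-106 | 1904.33
6  | ACC-102 | 1852.48
7  | ACC-102 | 1613.68
8  | ACC-102 | 2377.49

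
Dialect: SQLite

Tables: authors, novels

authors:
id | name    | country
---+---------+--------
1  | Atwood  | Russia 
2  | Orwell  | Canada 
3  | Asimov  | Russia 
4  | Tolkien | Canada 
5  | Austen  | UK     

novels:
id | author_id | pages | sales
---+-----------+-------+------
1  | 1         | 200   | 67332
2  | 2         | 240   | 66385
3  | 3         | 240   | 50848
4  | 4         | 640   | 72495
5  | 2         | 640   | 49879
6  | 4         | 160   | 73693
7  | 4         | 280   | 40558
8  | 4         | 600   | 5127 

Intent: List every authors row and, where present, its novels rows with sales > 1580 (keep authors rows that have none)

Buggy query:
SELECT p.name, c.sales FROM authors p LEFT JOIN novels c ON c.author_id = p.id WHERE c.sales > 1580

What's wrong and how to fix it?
Bug: Filtering c.sales in WHERE discards the NULL rows produced by LEFT JOIN, turning it into an inner join

Fix: Move the right-table condition into the ON clause so unmatched parents are kept

Corrected query:
SELECT p.name, c.sales FROM authors p LEFT JOIN novels c ON c.author_id = p.id AND c.sales > 1580

Result:
name    | sales
--------+------
Atwood  | 67332
Orwell  | 49879
Orwell  | 66385
Asimov  | 50848
Tolkien | 5127 
Tolkien | 40558
Tolkien | 72495
Tolkien | 73693
Austen  | NULL 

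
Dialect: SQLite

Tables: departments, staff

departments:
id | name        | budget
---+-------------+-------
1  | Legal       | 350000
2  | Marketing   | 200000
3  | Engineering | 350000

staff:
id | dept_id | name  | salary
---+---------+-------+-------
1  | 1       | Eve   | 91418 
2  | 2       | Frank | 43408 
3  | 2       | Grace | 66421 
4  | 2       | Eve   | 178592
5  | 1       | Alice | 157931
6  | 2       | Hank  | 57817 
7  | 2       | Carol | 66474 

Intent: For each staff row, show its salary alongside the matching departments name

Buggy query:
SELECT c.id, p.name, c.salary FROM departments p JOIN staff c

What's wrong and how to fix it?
Bug: Missing join condition: each staff row is matched to all departments rows instead of just its own

Fix: Add ON c.dept_id = p.id to the JOIN

Corrected query:
SELECT c.id, p.name, c.salary FROM departments p JOIN staff c ON c.dept_id = p.id

Result:
id | name      | salary
---+-----------+-------
1  | Legal     | 91418 
2  | Marketing | 43408 
3  | Marketing | 66421 
4  | Marketing | 178592
5  | Legal     | 157931
6  | Marketing | 57817 
7  | Marketing | 66474 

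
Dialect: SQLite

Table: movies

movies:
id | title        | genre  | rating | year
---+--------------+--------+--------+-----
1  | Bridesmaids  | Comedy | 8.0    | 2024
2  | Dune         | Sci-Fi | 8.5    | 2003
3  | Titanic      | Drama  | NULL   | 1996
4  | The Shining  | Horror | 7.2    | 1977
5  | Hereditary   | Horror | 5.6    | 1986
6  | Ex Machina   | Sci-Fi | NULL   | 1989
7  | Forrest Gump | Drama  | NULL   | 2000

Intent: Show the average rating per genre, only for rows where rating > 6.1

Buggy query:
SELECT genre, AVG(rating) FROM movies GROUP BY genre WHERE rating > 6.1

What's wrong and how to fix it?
Bug: Row-level WHERE must come before GROUP BY in the clause order

Fix: Place WHERE between FROM and GROUP BY

Corrected query:
SELECT genre, AVG(rating) FROM movies WHERE rating > 6.1 GROUP BY genre

Result:
genre  | AVG(rating)
-------+------------
Comedy | 8          
Horror | 7.2        
Sci-Fi | 8.5        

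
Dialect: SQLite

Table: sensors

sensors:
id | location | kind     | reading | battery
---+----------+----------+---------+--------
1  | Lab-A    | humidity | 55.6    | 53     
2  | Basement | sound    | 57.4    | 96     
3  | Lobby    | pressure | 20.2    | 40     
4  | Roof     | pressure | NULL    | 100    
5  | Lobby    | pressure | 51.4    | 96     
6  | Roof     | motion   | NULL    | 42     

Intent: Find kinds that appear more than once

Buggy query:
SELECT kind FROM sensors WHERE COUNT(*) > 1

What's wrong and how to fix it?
Bug: COUNT(*) is an aggregate and cannot be used in WHERE

Fix: GROUP BY kind, then filter groups with HAVING COUNT(*) > 1

Corrected query:
SELECT kind FROM sensors GROUP BY kind HAVING COUNT(*) > 1

Result:
kind    
--------
pressure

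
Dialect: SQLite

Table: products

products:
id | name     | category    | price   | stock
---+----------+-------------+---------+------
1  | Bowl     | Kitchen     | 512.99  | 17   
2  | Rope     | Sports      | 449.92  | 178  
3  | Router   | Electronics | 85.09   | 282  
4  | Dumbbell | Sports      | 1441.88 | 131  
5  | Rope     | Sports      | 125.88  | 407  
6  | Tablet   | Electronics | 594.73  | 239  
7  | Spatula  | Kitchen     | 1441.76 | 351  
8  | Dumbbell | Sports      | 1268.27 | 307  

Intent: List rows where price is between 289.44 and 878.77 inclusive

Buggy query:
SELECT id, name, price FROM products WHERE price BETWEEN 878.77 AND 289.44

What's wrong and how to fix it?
Bug: The bounds are reversed; BETWEEN a AND b requires a <= b to match anything

Fix: Swap the bounds so the smaller value comes first

Corrected query:
SELECT id, name, price FROM products WHERE price BETWEEN 289.44 AND 878.77

Result:
id | name   | price 
---+--------+-------
1  | Bowl   | 512.99
2  | Rope   | 449.92
6  | Tablet | 594.73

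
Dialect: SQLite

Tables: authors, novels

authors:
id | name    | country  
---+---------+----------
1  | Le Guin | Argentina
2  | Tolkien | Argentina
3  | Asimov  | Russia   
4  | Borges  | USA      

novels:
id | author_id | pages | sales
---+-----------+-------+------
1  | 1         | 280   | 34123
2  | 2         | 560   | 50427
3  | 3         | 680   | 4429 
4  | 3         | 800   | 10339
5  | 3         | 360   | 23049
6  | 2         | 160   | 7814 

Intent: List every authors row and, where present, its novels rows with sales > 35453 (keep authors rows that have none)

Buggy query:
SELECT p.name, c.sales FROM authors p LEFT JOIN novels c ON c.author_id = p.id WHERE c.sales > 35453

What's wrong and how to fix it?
Bug: Filtering c.sales in WHERE discards the NULL rows produced by LEFT JOIN, turning it into an inner join

Fix: Move the right-table condition into the ON clause so unmatched parents are kept

Corrected query:
SELECT p.name, c.sales FROM authors p LEFT JOIN novels c ON c.author_id = p.id AND c.sales > 35453

Result:
name    | sales
--------+------
Le Guin | NULL 
Tolkien | 50427
Asimov  | NULL 
Borges  | NULL 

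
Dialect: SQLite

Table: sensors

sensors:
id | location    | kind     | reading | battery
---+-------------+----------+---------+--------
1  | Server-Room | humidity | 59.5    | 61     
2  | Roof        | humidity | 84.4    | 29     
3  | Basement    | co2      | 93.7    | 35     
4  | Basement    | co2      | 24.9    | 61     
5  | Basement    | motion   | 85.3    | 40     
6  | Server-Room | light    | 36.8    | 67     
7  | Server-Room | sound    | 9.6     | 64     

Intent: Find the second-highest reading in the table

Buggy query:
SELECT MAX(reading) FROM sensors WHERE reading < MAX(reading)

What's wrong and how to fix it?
Bug: MAX(reading) on the right of the comparison is an aggregate-in-WHERE error

Fix: Compute the overall MAX in a subquery, then take MAX of rows below it

Corrected query:
SELECT MAX(reading) FROM sensors WHERE reading < (SELECT MAX(reading) FROM sensors)

Result:
MAX(reading)
------------
85.3        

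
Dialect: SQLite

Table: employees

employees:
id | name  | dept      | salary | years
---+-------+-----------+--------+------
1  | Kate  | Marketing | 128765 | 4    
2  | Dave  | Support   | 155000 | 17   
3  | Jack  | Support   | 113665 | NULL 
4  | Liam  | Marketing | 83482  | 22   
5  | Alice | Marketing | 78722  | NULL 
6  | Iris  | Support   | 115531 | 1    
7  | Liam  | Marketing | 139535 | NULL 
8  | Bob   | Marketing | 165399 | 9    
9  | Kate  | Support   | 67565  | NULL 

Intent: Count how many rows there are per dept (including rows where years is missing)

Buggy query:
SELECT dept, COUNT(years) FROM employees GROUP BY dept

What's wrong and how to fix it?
Bug: COUNT(years) skips NULLs, so groups with missing years are undercounted

Fix: Use COUNT(*) to count all rows regardless of NULL

Corrected query:
SELECT dept, COUNT(*) FROM employees GROUP BY dept

Result:
dept      | COUNT(*)
----------+---------
Marketing | 5       
Support   | 4       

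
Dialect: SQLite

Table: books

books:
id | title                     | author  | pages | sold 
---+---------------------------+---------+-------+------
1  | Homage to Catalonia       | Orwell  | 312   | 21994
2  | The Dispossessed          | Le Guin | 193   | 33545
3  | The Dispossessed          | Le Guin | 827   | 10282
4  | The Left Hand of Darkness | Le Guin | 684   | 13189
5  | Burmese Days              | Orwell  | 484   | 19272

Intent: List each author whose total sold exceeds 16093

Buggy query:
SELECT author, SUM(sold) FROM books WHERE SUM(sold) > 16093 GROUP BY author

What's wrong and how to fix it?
Bug: WHERE runs before GROUP BY, so aggregates aren't available there

Fix: Move the aggregate condition to a HAVING clause

Corrected query:
SELECT author, SUM(sold) FROM books GROUP BY author HAVING SUM(sold) > 16093

Result:
author  | SUM(sold)
--------+----------
Le Guin | 57016    
Orwell  | 41266    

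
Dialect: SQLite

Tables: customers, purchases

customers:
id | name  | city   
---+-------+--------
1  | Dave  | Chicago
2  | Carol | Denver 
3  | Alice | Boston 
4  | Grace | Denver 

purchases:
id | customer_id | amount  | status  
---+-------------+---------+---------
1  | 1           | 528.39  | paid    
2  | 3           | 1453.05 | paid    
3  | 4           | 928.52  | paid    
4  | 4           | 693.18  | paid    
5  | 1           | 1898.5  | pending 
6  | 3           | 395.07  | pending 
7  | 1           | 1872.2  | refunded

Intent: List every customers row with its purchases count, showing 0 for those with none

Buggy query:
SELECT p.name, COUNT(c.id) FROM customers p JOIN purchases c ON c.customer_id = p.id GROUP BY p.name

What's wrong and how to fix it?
Bug: An inner join excludes parents with zero children

Fix: Use LEFT JOIN so parents without children still appear (COUNT(c.id) gives 0)

Corrected query:
SELECT p.name, COUNT(c.id) FROM customers p LEFT JOIN purchases c ON c.customer_id = p.id GROUP BY p.name

Result:
name  | COUNT(c.id)
------+------------
Alice | 2          
Carol | 0          
Dave  | 3          
Grace | 2          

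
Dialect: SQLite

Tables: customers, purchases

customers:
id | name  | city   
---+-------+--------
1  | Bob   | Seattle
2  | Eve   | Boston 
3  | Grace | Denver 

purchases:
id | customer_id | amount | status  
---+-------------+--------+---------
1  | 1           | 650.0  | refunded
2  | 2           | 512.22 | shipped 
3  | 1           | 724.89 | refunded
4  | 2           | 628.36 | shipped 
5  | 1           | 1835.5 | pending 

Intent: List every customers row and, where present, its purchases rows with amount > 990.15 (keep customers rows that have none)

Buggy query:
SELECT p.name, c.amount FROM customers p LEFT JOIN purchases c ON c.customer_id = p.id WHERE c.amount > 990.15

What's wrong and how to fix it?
Bug: Filtering c.amount in WHERE discards the NULL rows produced by LEFT JOIN, turning it into an inner join

Fix: Move the right-table condition into the ON clause so unmatched parents are kept

Corrected query:
SELECT p.name, c.amount FROM customers p LEFT JOIN purchases c ON c.customer_id = p.id AND c.amount > 990.15

Result:
name  | amount
------+-------
Bob   | 1835.5
Eve   | NULL  
Grace | NULL  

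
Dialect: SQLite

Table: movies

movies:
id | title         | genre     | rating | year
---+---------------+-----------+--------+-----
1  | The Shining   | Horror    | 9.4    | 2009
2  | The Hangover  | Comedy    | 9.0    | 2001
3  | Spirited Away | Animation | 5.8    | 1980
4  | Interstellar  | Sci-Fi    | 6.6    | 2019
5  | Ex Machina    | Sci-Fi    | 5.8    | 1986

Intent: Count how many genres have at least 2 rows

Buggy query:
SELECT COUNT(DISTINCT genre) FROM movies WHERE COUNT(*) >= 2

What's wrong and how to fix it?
Bug: COUNT(*) cannot appear in WHERE; the per-group count doesn't exist yet

Fix: Use a subquery that GROUPs and filters with HAVING, then count its rows

Corrected query:
SELECT COUNT(*) FROM (SELECT genre FROM movies GROUP BY genre HAVING COUNT(*) >= 2)

Result:
COUNT(*)
--------
1       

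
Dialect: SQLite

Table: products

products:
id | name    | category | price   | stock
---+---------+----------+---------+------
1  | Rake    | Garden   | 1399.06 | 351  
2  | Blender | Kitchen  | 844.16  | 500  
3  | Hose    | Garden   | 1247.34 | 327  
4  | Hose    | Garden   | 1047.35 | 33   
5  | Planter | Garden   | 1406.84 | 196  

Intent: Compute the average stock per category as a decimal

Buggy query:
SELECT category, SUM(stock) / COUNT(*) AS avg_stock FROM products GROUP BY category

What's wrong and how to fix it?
Bug: SUM(stock) and COUNT(*) are both integers; the division truncates the fractional part

Fix: Multiply by 1.0 (or CAST to REAL) to force floating-point division

Corrected query:
SELECT category, SUM(stock) * 1.0 / COUNT(*) AS avg_stock FROM products GROUP BY category

Result:
category | avg_stock
---------+----------
Garden   | 226.75   
Kitchen  | 500      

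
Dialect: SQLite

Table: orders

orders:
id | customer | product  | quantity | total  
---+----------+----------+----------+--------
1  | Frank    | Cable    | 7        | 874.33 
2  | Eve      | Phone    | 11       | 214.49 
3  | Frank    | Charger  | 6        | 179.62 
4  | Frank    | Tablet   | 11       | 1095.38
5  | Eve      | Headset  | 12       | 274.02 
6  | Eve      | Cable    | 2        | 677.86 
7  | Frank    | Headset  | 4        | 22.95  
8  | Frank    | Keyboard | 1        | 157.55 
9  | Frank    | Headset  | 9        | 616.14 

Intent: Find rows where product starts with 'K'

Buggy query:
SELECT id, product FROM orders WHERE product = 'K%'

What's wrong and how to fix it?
Bug: Wildcards only work with LIKE; '=' treats '%' as a literal character

Fix: Use LIKE for wildcard pattern matching

Corrected query:
SELECT id, product FROM orders WHERE product LIKE 'K%'

Result:
id | product 
---+---------
8  | Keyboard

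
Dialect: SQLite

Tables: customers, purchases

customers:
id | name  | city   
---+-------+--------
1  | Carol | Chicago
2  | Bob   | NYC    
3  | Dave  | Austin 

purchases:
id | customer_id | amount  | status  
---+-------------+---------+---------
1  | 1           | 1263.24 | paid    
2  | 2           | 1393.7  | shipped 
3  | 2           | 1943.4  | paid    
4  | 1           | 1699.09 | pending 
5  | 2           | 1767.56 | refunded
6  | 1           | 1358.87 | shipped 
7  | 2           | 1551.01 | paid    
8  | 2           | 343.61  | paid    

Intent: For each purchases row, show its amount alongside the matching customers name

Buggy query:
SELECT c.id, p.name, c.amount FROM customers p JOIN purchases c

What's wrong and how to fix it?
Bug: Missing join condition: each purchases row is matched to all customers rows instead of just its own

Fix: Add ON c.customer_id = p.id to the JOIN

Corrected query:
SELECT c.id, p.name, c.amount FROM customers p JOIN purchases c ON c.customer_id = p.id

Result:
id | name  | amount 
---+-------+--------
1  | Carol | 1263.24
2  | Bob   | 1393.7 
3  | Bob   | 1943.4 
4  | Carol | 1699.09
5  | Bob   | 1767.56
6  | Carol | 1358.87
7  | Bob   | 1551.01
8  | Bob   | 343.61 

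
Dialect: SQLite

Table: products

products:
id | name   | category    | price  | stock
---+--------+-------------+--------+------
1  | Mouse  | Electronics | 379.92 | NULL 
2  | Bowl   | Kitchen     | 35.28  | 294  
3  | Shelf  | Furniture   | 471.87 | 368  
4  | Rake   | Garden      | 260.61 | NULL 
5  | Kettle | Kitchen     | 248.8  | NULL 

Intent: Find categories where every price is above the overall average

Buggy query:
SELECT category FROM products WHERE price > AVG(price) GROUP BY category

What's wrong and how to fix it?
Bug: AVG() is an aggregate; it can't sit directly in WHERE

Fix: Use a subquery for AVG and a HAVING MIN(...) filter so the condition holds for every row in the group

Corrected query:
SELECT category FROM products GROUP BY category HAVING MIN(price) > (SELECT AVG(price) FROM products)

Result:
category   
-----------
Electronics
Furniture  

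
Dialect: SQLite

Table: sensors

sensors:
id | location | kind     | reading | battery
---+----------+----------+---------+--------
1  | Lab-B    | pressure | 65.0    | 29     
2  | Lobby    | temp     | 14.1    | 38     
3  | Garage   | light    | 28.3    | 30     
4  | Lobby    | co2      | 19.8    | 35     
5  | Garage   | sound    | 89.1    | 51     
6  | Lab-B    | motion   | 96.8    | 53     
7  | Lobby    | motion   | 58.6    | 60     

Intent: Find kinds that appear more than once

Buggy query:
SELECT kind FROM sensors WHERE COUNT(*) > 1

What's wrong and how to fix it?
Bug: WHERE can't reference COUNT(*); aggregates are computed after WHERE

Fix: GROUP BY kind, then filter groups with HAVING COUNT(*) > 1

Corrected query:
SELECT kind FROM sensors GROUP BY kind HAVING COUNT(*) > 1

Result:
kind  
------
motion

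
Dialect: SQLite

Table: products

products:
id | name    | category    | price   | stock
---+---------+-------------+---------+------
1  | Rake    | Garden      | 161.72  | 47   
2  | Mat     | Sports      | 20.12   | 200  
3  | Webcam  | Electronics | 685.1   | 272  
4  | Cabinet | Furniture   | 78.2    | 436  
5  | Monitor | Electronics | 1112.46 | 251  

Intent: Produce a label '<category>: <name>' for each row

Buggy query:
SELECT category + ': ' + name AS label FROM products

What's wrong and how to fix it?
Bug: '+' is numeric addition; on text columns SQLite converts them to 0 instead of concatenating

Fix: Use the || operator for string concatenation

Corrected query:
SELECT category || ': ' || name AS label FROM products

Result:
label               
--------------------
Garden: Rake        
Sports: Mat         
Electronics: Webcam 
Furniture: Cabinet  
Electronics: Monitor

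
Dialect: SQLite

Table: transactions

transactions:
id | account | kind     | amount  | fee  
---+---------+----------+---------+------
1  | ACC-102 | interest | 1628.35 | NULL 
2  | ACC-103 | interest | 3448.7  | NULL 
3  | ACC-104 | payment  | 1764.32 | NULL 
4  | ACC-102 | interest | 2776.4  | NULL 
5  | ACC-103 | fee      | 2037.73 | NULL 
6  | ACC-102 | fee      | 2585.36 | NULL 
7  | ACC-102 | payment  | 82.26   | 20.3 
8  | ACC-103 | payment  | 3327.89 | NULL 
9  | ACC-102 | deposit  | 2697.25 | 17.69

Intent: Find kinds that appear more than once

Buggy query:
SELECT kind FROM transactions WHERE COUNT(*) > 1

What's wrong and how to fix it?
Bug: WHERE can't reference COUNT(*); aggregates are computed after WHERE

Fix: Group first, then use HAVING for the count condition

Corrected query:
SELECT kind FROM transactions GROUP BY kind HAVING COUNT(*) > 1

Result:
kind    
--------
fee     
interest
payment 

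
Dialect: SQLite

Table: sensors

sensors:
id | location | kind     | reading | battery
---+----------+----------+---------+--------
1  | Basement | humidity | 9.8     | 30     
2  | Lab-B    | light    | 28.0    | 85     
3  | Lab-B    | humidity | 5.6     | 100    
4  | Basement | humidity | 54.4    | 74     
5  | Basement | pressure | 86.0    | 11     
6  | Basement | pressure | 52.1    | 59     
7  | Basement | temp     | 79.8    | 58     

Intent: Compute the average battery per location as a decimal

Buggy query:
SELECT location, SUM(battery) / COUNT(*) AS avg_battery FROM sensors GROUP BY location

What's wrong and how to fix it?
Bug: Both operands are integers, so '/' performs integer division and truncates

Fix: Cast one side to REAL so the division keeps the fractional part

Corrected query:
SELECT location, SUM(battery) * 1.0 / COUNT(*) AS avg_battery FROM sensors GROUP BY location

Result:
location | avg_battery
---------+------------
Basement | 46.4       
Lab-B    | 92.5       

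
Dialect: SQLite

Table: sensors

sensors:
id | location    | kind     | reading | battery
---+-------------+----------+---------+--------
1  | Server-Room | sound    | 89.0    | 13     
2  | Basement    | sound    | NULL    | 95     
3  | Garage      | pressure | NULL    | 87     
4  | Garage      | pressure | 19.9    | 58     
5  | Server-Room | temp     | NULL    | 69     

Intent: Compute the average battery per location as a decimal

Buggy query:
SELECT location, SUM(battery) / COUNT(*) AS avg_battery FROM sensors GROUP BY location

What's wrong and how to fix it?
Bug: SUM(battery) and COUNT(*) are both integers; the division truncates the fractional part

Fix: Cast one side to REAL so the division keeps the fractional part

Corrected query:
SELECT location, SUM(battery) * 1.0 / COUNT(*) AS avg_battery FROM sensors GROUP BY location

Result:
location    | avg_battery
------------+------------
Basement    | 95         
Garage      | 72.5       
Server-Room | 41         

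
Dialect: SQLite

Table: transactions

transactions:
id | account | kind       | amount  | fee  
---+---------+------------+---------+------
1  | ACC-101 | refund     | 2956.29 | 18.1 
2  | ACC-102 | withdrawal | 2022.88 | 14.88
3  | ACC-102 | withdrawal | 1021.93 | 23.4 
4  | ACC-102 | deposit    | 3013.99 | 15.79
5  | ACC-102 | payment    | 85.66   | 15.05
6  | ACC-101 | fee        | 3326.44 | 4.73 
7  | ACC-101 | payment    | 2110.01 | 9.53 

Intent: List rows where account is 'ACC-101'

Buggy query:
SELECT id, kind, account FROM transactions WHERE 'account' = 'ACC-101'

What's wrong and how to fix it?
Bug: 'account' in single quotes is a string literal, not the column; the comparison is literal-vs-literal and never true

Fix: Reference the column as account without single quotes

Corrected query:
SELECT id, kind, account FROM transactions WHERE account = 'ACC-101'

Result:
id | kind    | account
---+---------+--------
1  | refund  | ACC-101
6  | fee     | ACC-101
7  | payment | ACC-101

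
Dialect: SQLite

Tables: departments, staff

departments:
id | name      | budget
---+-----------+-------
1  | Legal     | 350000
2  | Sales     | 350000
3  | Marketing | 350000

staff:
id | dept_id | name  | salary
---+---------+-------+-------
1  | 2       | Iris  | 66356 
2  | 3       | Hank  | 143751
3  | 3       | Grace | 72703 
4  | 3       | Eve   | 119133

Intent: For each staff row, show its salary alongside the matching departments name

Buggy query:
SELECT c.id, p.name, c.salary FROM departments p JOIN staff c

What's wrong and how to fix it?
Bug: JOIN with no ON clause produces a cartesian product; every staff row pairs with every departments row

Fix: Add ON c.dept_id = p.id to the JOIN

Corrected query:
SELECT c.id, p.name, c.salary FROM departments p JOIN staff c ON c.dept_id = p.id

Result:
id | name      | salary
---+-----------+-------
1  | Sales     | 66356 
2  | Marketing | 143751
3  | Marketing | 72703 
4  | Marketing | 119133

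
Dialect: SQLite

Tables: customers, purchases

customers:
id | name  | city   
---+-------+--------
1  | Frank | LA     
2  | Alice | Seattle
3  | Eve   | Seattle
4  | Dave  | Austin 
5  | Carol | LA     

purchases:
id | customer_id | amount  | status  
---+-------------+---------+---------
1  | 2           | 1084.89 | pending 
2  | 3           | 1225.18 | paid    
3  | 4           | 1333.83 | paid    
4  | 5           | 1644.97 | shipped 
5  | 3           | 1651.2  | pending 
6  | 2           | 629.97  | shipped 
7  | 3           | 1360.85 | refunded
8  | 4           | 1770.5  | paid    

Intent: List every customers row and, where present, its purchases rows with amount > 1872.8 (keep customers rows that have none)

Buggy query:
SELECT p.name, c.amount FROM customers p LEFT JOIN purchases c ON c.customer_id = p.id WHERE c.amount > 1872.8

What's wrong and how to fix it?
Bug: A WHERE condition on the right-hand table after LEFT JOIN drops unmatched parents

Fix: Move the right-table condition into the ON clause so unmatched parents are kept

Corrected query:
SELECT p.name, c.amount FROM customers p LEFT JOIN purchases c ON c.customer_id = p.id AND c.amount > 1872.8

Result:
name  | amount
------+-------
Frank | NULL  
Alice | NULL  
Eve   | NULL  
Dave  | NULL  
Carol | NULL  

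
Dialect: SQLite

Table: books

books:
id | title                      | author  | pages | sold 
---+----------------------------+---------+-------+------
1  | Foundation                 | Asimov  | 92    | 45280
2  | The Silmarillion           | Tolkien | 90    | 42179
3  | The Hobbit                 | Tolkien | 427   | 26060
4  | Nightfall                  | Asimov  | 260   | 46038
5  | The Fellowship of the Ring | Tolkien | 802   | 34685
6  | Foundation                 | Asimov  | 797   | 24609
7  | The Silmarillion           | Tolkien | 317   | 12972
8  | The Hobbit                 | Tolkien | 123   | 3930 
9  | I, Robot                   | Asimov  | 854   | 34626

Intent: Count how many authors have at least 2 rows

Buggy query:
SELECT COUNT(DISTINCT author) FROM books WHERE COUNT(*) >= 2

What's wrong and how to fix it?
Bug: COUNT(*) cannot appear in WHERE; the per-group count doesn't exist yet

Fix: Group first with HAVING COUNT(*) >= 2, then COUNT the resulting groups

Corrected query:
SELECT COUNT(*) FROM (SELECT author FROM books GROUP BY author HAVING COUNT(*) >= 2)

Result:
COUNT(*)
--------
2       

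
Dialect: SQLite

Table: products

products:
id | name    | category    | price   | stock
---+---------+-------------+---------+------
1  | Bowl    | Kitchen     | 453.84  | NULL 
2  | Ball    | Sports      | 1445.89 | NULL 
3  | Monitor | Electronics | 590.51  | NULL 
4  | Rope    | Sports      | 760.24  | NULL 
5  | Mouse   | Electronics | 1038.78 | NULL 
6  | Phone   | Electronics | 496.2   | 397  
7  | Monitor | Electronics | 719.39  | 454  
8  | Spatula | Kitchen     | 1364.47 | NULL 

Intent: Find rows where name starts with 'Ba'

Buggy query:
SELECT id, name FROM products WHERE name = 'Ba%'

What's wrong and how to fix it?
Bug: '=' compares the literal string including the % character; pattern matching needs LIKE

Fix: Replace '=' with LIKE so 'Ba%' is treated as a pattern

Corrected query:
SELECT id, name FROM products WHERE name LIKE 'Ba%'

Result:
id | name
---+-----
2  | Ball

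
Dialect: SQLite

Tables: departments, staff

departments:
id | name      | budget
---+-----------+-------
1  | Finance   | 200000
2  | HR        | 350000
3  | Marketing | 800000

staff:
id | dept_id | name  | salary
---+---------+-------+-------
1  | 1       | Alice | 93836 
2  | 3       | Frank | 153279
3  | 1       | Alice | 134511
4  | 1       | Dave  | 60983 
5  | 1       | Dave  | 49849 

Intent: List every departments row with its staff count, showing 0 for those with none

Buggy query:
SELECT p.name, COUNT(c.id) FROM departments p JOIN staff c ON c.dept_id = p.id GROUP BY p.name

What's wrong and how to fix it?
Bug: INNER JOIN drops departments rows that have no matching staff rows

Fix: Use LEFT JOIN so parents without children still appear (COUNT(c.id) gives 0)

Corrected query:
SELECT p.name, COUNT(c.id) FROM departments p LEFT JOIN staff c ON c.dept_id = p.id GROUP BY p.name

Result:
name      | COUNT(c.id)
----------+------------
Finance   | 4          
HR        | 0          
Marketing | 1          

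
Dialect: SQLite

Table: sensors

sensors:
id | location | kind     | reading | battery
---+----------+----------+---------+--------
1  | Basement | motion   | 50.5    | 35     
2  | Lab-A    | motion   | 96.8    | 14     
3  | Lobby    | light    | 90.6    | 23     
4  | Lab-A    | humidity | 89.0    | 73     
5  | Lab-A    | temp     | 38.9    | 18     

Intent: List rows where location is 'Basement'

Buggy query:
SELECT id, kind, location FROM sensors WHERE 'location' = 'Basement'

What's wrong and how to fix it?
Bug: Single quotes denote string literals in SQL; the column name is being compared as a constant string

Fix: Reference the column as location without single quotes

Corrected query:
SELECT id, kind, location FROM sensors WHERE location = 'Basement'

Result:
id | kind   | location
---+--------+---------
1  | motion | Basement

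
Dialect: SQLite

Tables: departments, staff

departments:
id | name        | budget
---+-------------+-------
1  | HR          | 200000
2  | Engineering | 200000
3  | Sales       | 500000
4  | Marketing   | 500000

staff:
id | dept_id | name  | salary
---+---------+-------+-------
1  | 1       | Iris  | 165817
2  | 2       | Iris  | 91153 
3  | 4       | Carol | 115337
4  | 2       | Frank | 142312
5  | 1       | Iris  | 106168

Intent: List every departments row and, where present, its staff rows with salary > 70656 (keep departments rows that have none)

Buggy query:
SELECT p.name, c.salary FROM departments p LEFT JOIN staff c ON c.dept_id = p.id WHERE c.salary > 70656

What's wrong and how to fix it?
Bug: A WHERE condition on the right-hand table after LEFT JOIN drops unmatched parents

Fix: Put 'c.salary > 70656' in the JOIN's ON clause instead of WHERE

Corrected query:
SELECT p.name, c.salary FROM departments p LEFT JOIN staff c ON c.dept_id = p.id AND c.salary > 70656

Result:
name        | salary
------------+-------
HR          | 106168
HR          | 165817
Engineering | 91153 
Engineering | 142312
Sales       | NULL  
Marketing   | 115337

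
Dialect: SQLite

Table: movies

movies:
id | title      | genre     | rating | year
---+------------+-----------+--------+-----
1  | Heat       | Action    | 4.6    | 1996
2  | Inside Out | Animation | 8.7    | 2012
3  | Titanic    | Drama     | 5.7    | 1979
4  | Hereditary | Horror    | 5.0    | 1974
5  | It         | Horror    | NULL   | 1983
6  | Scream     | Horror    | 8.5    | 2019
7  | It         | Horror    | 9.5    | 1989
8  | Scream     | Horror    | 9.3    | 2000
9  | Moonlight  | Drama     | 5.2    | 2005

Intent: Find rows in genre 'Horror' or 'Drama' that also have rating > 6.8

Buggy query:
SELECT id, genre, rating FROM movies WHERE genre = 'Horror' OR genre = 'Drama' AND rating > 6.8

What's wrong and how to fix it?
Bug: Without parentheses, AND is evaluated before OR, so the rating filter only applies to the 'Drama' branch

Fix: Group the OR with parentheses (or use IN), then AND the threshold

Corrected query:
SELECT id, genre, rating FROM movies WHERE (genre = 'Horror' OR genre = 'Drama') AND rating > 6.8

Result:
id | genre  | rating
---+--------+-------
6  | Horror | 8.5   
7  | Horror | 9.5   
8  | Horror | 9.3   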